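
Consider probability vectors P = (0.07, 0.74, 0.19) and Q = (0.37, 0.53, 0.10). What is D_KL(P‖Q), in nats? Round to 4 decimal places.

D(P‖Q) = Σ p·ln(p/q).
  0.07·ln(0.07/0.37) = -0.11655
  0.74·ln(0.74/0.53) = 0.24699
  0.19·ln(0.19/0.10) = 0.12195
D(P‖Q) = 0.2524 nats.

0.2524 nats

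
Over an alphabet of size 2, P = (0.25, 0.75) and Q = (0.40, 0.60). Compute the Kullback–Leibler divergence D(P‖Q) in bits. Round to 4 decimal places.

0.0719 bits

D(P‖Q) = Σ p·log₂(p/q).
  0.25·log₂(0.25/0.40) = -0.16952
  0.75·log₂(0.75/0.60) = 0.24145
D(P‖Q) = 0.0719 bits.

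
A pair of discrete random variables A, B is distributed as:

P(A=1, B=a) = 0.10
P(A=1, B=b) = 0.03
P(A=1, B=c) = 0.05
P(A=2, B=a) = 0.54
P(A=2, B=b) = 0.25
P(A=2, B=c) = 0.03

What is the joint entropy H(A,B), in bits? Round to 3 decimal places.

H(A,B) = −Σ p(x,y)·log₂ p(x,y) over all 6 cells.
  cell (1,a): −0.10·log₂0.10 = 0.3322
  cell (1,b): −0.03·log₂0.03 = 0.1518
  cell (1,c): −0.05·log₂0.05 = 0.2161
  cell (2,a): −0.54·log₂0.54 = 0.4800
  cell (2,b): −0.25·log₂0.25 = 0.5000
  cell (2,c): −0.03·log₂0.03 = 0.1518
Sum = 1.832 bits.

1.832 bits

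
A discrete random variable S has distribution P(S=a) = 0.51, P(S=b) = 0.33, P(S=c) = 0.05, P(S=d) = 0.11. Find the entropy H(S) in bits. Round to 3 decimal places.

H(S) = −Σ p·log₂ p.
  −(0.51)·log₂(0.51) = 0.4954
  −(0.33)·log₂(0.33) = 0.5278
  −(0.05)·log₂(0.05) = 0.2161
  −(0.11)·log₂(0.11) = 0.3503
Sum: 0.4954 + 0.5278 + 0.2161 + 0.3503 = 1.590 bits.

1.590 bits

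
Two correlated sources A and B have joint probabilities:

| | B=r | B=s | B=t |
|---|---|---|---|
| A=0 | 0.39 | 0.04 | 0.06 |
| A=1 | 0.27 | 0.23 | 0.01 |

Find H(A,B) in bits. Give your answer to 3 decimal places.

2.023 bits

H(A,B) = −Σ p(x,y)·log₂ p(x,y) over all 6 cells.
  cell (0,r): −0.39·log₂0.39 = 0.5298
  cell (0,s): −0.04·log₂0.04 = 0.1858
  cell (0,t): −0.06·log₂0.06 = 0.2435
  cell (1,r): −0.27·log₂0.27 = 0.5100
  cell (1,s): −0.23·log₂0.23 = 0.4877
  cell (1,t): −0.01·log₂0.01 = 0.0664
Sum = 2.023 bits.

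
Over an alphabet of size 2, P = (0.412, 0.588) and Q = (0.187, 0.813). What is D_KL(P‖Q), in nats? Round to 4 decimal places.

0.1349 nats

D(P‖Q) = Σ p·ln(p/q).
  0.412·ln(0.412/0.187) = 0.32544
  0.588·ln(0.588/0.813) = -0.19051
D(P‖Q) = 0.1349 nats.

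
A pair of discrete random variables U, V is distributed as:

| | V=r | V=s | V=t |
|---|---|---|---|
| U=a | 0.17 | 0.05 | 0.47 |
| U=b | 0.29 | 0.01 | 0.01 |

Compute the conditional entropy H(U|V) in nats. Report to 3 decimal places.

Marginals: p(U) = (0.6900, 0.3100), p(V) = (0.4600, 0.0600, 0.4800).
H(U|V) = Σ p(V) · H(U|V=·).
  V=r: p=0.4600, H(U|V=r) = 0.6587
  V=s: p=0.0600, H(U|V=s) = 0.4506
  V=t: p=0.4800, H(U|V=t) = 0.1013
Weighted sum = 0.379 nats.

0.379 nats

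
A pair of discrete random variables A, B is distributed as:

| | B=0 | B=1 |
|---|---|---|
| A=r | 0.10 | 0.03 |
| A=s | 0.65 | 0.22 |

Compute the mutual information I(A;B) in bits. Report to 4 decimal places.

0.0002 bits

Marginals: p(A) = (0.1300, 0.8700), p(B) = (0.7500, 0.2500).
I(A;B) = Σ p(x,y)·log₂[p(x,y)/(p(x)p(y))].
  (r,0): 0.10·log₂(1.0256) = 0.00365
  (r,1): 0.03·log₂(0.9231) = -0.00346
  (s,0): 0.65·log₂(0.9962) = -0.00360
  (s,1): 0.22·log₂(1.0115) = 0.00363
Sum = 0.0002 bits.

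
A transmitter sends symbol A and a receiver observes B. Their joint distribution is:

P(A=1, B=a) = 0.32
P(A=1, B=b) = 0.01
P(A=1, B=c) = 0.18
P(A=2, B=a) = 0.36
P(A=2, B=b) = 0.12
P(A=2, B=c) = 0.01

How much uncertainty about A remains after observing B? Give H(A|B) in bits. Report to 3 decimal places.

0.786 bits

Marginals: p(A) = (0.5100, 0.4900), p(B) = (0.6800, 0.1300, 0.1900).
H(A|B) = Σ p(B) · H(A|B=·).
  B=a: p=0.6800, H(A|B=a) = 0.9975
  B=b: p=0.1300, H(A|B=b) = 0.3912
  B=c: p=0.1900, H(A|B=c) = 0.2975
Weighted sum = 0.786 bits.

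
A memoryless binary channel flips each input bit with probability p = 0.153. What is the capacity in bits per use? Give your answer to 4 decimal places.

Binary symmetric channel: C = 1 − h₂(ε) where h₂ is the binary entropy function.
h₂(0.153) = −0.153·log₂0.153 − 0.847·log₂0.847 = 0.6173.
C = 1 − 0.6173 = 0.3827 bits per channel use.

0.3827 bits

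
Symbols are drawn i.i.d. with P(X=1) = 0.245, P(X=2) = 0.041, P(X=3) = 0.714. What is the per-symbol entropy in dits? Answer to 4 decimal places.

H(X) = −Σ p·log₁₀ p.
  −(0.245)·log₁₀(0.245) = 0.14965
  −(0.041)·log₁₀(0.041) = 0.05688
  −(0.714)·log₁₀(0.714) = 0.10446
Sum: 0.14965 + 0.05688 + 0.10446 = 0.3110 dits.

0.3110 dits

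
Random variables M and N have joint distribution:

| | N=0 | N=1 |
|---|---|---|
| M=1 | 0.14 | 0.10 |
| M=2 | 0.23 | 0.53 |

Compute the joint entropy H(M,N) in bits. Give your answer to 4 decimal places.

H(M,N) = −Σ p(x,y)·log₂ p(x,y) over all 4 cells.
  cell (1,0): −0.14·log₂0.14 = 0.39711
  cell (1,1): −0.10·log₂0.10 = 0.33219
  cell (2,0): −0.23·log₂0.23 = 0.48767
  cell (2,1): −0.53·log₂0.53 = 0.48545
Sum = 1.7024 bits.

1.7024 bits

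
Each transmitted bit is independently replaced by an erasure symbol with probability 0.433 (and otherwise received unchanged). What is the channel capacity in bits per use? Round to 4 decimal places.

0.5670 bits

Binary erasure channel: capacity C = 1 − ε.
C = 1 − 0.433 = 0.5670 bits per channel use.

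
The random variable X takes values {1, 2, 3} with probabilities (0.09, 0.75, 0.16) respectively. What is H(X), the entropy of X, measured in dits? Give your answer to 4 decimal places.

0.3152 dits

H(X) = −Σ p·log₁₀ p.
  −(0.09)·log₁₀(0.09) = 0.09412
  −(0.75)·log₁₀(0.75) = 0.09370
  −(0.16)·log₁₀(0.16) = 0.12734
Sum: 0.09412 + 0.09370 + 0.12734 = 0.3152 dits.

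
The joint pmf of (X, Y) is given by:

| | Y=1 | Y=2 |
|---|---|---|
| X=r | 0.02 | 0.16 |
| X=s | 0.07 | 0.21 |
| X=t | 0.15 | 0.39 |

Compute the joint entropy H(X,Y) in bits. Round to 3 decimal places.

2.218 bits

H(X,Y) = −Σ p(x,y)·log₂ p(x,y) over all 6 cells.
  cell (r,1): −0.02·log₂0.02 = 0.1129
  cell (r,2): −0.16·log₂0.16 = 0.4230
  cell (s,1): −0.07·log₂0.07 = 0.2686
  cell (s,2): −0.21·log₂0.21 = 0.4728
  cell (t,1): −0.15·log₂0.15 = 0.4105
  cell (t,2): −0.39·log₂0.39 = 0.5298
Sum = 2.218 bits.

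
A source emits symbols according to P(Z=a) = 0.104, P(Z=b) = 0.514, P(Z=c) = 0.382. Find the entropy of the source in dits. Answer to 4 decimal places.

H(Z) = −Σ p·log₁₀ p.
  −(0.104)·log₁₀(0.104) = 0.10223
  −(0.514)·log₁₀(0.514) = 0.14856
  −(0.382)·log₁₀(0.382) = 0.15965
Sum: 0.10223 + 0.14856 + 0.15965 = 0.4104 dits.

0.4104 dits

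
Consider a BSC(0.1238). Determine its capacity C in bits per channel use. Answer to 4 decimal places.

Binary symmetric channel: C = 1 − h₂(ε) where h₂ is the binary entropy function.
h₂(0.1238) = −0.1238·log₂0.1238 − 0.8762·log₂0.8762 = 0.5402.
C = 1 − 0.5402 = 0.4598 bits per channel use.

0.4598 bits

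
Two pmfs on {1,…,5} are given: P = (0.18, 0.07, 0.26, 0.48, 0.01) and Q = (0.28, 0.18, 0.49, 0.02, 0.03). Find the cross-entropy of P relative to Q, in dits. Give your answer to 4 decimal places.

H(P,Q) = −Σ p·log₁₀ q.
  −0.18·log₁₀(0.28) = 0.09951
  −0.07·log₁₀(0.18) = 0.05213
  −0.26·log₁₀(0.49) = 0.08055
  −0.48·log₁₀(0.02) = 0.81551
  −0.01·log₁₀(0.03) = 0.01523
H(P,Q) = 1.0629 dits.

1.0629 dits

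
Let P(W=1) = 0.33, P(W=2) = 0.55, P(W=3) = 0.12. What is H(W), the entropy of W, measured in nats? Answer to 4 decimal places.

H(W) = −Σ p·ln p.
  −(0.33)·ln(0.33) = 0.36586
  −(0.55)·ln(0.55) = 0.32881
  −(0.12)·ln(0.12) = 0.25443
Sum: 0.36586 + 0.32881 + 0.25443 = 0.9491 nats.

0.9491 nats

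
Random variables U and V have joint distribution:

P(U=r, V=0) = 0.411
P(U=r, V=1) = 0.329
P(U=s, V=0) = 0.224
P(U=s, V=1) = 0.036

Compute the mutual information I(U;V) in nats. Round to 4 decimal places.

0.0433 nats

Marginals: p(U) = (0.7400, 0.2600), p(V) = (0.6350, 0.3650).
I(U;V) = H(U) + H(V) − H(U,V).
H(U) = 0.5731, H(V) = 0.6562, H(U,V) = 1.1860.
I(U;V) = 0.5731 + 0.6562 − 1.1860 = 0.0433 nats.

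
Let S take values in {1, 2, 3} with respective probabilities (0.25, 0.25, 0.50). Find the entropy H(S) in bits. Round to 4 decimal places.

H(S) = −Σ p·log₂ p.
  −(0.25)·log₂(0.25) = 0.50000
  −(0.25)·log₂(0.25) = 0.50000
  −(0.50)·log₂(0.50) = 0.50000
Sum: 0.50000 + 0.50000 + 0.50000 = 1.5000 bits.

1.5000 bits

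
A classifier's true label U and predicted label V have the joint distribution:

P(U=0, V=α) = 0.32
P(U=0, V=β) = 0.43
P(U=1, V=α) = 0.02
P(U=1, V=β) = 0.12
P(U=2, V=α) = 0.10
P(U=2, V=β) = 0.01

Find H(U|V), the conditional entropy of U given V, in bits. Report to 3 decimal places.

Chain rule: H(U|V) = H(U,V) − H(V).
Marginals: p(U) = (0.7500, 0.1400, 0.1100), p(V) = (0.4400, 0.5600).
H(U,V) = 1.9282 bits; H(V) = 0.9896 bits.
H(U|V) = 1.9282 − 0.9896 = 0.939 bits.

0.939 bits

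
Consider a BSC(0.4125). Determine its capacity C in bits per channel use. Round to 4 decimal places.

Binary symmetric channel: C = 1 − h₂(ε) where h₂ is the binary entropy function.
h₂(0.4125) = −0.4125·log₂0.4125 − 0.5875·log₂0.5875 = 0.9778.
C = 1 − 0.9778 = 0.0222 bits per channel use.

0.0222 bits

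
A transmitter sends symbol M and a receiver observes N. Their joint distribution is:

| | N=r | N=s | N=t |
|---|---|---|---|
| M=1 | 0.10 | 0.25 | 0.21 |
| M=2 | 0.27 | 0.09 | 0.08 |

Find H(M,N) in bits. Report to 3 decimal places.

2.419 bits

H(M,N) = −Σ p(x,y)·log₂ p(x,y) over all 6 cells.
  cell (1,r): −0.10·log₂0.10 = 0.3322
  cell (1,s): −0.25·log₂0.25 = 0.5000
  cell (1,t): −0.21·log₂0.21 = 0.4728
  cell (2,r): −0.27·log₂0.27 = 0.5100
  cell (2,s): −0.09·log₂0.09 = 0.3127
  cell (2,t): −0.08·log₂0.08 = 0.2915
Sum = 2.419 bits.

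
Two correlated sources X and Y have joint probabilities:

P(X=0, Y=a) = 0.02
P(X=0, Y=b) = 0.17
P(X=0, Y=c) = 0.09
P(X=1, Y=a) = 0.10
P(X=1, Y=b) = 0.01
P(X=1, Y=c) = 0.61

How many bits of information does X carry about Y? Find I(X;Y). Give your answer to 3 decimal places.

0.334 bits

Marginals: p(X) = (0.2800, 0.7200), p(Y) = (0.1200, 0.1800, 0.7000).
I(X;Y) = Σ p(x,y)·log₂[p(x,y)/(p(x)p(y))].
  (0,a): 0.02·log₂(0.5952) = -0.0150
  (0,b): 0.17·log₂(3.3730) = 0.2982
  (0,c): 0.09·log₂(0.4592) = -0.1011
  (1,a): 0.10·log₂(1.1574) = 0.0211
  (1,b): 0.01·log₂(0.0772) = -0.0370
  (1,c): 0.61·log₂(1.2103) = 0.1680
Sum = 0.334 bits.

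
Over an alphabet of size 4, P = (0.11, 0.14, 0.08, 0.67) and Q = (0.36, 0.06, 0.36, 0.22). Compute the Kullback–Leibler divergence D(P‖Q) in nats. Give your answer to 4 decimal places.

0.6140 nats

D(P‖Q) = Σ p·ln(p/q).
  0.11·ln(0.11/0.36) = -0.13042
  0.14·ln(0.14/0.06) = 0.11862
  0.08·ln(0.08/0.36) = -0.12033
  0.67·ln(0.67/0.22) = 0.74615
D(P‖Q) = 0.6140 nats.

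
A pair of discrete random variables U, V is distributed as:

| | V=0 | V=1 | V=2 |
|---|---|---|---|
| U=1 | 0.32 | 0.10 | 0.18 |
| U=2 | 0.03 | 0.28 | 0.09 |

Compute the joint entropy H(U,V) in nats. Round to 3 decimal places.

1.582 nats

H(U,V) = −Σ p(x,y)·ln p(x,y) over all 6 cells.
  cell (1,0): −0.32·ln0.32 = 0.3646
  cell (1,1): −0.10·ln0.10 = 0.2303
  cell (1,2): −0.18·ln0.18 = 0.3087
  cell (2,0): −0.03·ln0.03 = 0.1052
  cell (2,1): −0.28·ln0.28 = 0.3564
  cell (2,2): −0.09·ln0.09 = 0.2167
Sum = 1.582 nats.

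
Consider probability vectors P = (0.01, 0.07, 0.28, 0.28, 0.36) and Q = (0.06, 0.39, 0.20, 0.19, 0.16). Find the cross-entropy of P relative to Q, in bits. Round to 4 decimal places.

H(P,Q) = −Σ p·log₂ q.
  −0.01·log₂(0.06) = 0.04059
  −0.07·log₂(0.39) = 0.09509
  −0.28·log₂(0.20) = 0.65014
  −0.28·log₂(0.19) = 0.67086
  −0.36·log₂(0.16) = 0.95179
H(P,Q) = 2.4085 bits.

2.4085 bits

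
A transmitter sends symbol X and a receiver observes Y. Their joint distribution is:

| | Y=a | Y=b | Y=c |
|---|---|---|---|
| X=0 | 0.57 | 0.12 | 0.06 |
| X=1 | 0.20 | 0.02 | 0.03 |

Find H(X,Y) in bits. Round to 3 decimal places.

H(X,Y) = −Σ p(x,y)·log₂ p(x,y) over all 6 cells.
  cell (0,a): −0.57·log₂0.57 = 0.4623
  cell (0,b): −0.12·log₂0.12 = 0.3671
  cell (0,c): −0.06·log₂0.06 = 0.2435
  cell (1,a): −0.20·log₂0.20 = 0.4644
  cell (1,b): −0.02·log₂0.02 = 0.1129
  cell (1,c): −0.03·log₂0.03 = 0.1518
Sum = 1.802 bits.

1.802 bits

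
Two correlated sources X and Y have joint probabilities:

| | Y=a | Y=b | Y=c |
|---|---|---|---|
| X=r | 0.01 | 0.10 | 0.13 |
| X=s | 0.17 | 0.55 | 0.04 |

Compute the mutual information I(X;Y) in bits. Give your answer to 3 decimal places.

0.203 bits

Marginals: p(X) = (0.2400, 0.7600), p(Y) = (0.1800, 0.6500, 0.1700).
I(X;Y) = Σ p(x,y)·log₂[p(x,y)/(p(x)p(y))].
  (r,a): 0.01·log₂(0.2315) = -0.0211
  (r,b): 0.10·log₂(0.6410) = -0.0642
  (r,c): 0.13·log₂(3.1863) = 0.2173
  (s,a): 0.17·log₂(1.2427) = 0.0533
  (s,b): 0.55·log₂(1.1134) = 0.0852
  (s,c): 0.04·log₂(0.3096) = -0.0677
Sum = 0.203 bits.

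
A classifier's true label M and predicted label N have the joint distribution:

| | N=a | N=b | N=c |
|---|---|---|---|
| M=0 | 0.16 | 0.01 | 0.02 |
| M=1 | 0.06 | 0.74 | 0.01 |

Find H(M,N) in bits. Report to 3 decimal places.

H(M,N) = −Σ p(x,y)·log₂ p(x,y) over all 6 cells.
  cell (0,a): −0.16·log₂0.16 = 0.4230
  cell (0,b): −0.01·log₂0.01 = 0.0664
  cell (0,c): −0.02·log₂0.02 = 0.1129
  cell (1,a): −0.06·log₂0.06 = 0.2435
  cell (1,b): −0.74·log₂0.74 = 0.3215
  cell (1,c): −0.01·log₂0.01 = 0.0664
Sum = 1.234 bits.

1.234 bits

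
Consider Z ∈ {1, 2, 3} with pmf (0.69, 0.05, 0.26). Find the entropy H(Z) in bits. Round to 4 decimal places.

H(Z) = −Σ p·log₂ p.
  −(0.69)·log₂(0.69) = 0.36938
  −(0.05)·log₂(0.05) = 0.21610
  −(0.26)·log₂(0.26) = 0.50529
Sum: 0.36938 + 0.21610 + 0.50529 = 1.0908 bits.

1.0908 bits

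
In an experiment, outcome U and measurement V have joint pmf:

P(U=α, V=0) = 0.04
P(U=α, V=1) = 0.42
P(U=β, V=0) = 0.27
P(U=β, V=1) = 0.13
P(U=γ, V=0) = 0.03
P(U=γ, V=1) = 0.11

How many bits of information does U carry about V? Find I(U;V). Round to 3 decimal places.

0.260 bits

Marginals: p(U) = (0.4600, 0.4000, 0.1400), p(V) = (0.3400, 0.6600).
I(U;V) = H(U) + H(V) − H(U,V).
H(U) = 1.4412, H(V) = 0.9248, H(U,V) = 2.1061.
I(U;V) = 1.4412 + 0.9248 − 2.1061 = 0.260 bits.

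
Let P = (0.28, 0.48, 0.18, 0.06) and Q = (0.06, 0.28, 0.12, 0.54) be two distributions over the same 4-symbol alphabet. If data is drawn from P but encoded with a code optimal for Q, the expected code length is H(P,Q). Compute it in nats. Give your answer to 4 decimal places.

H(P,Q) = −Σ p·ln q.
  −0.28·ln(0.06) = 0.78776
  −0.48·ln(0.28) = 0.61102
  −0.18·ln(0.12) = 0.38165
  −0.06·ln(0.54) = 0.03697
H(P,Q) = 1.8174 nats.

1.8174 nats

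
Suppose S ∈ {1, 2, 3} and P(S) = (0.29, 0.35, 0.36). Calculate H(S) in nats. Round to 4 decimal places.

1.0942 nats

H(S) = −Σ p·ln p.
  −(0.29)·ln(0.29) = 0.35898
  −(0.35)·ln(0.35) = 0.36744
  −(0.36)·ln(0.36) = 0.36779
Sum: 0.35898 + 0.36744 + 0.36779 = 1.0942 nats.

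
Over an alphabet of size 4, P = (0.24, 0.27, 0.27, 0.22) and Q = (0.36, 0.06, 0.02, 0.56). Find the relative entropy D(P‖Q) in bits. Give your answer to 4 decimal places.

1.1628 bits

D(P‖Q) = Σ p·log₂(p/q).
  0.24·log₂(0.24/0.36) = -0.14039
  0.27·log₂(0.27/0.06) = 0.58588
  0.27·log₂(0.27/0.02) = 1.01382
  0.22·log₂(0.22/0.56) = -0.29654
D(P‖Q) = 1.1628 bits.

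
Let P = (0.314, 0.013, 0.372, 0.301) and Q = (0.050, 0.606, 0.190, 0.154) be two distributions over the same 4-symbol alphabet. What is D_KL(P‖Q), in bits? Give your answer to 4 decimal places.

D(P‖Q) = Σ p·log₂(p/q).
  0.314·log₂(0.314/0.050) = 0.83234
  0.013·log₂(0.013/0.606) = -0.07206
  0.372·log₂(0.372/0.190) = 0.36058
  0.301·log₂(0.301/0.154) = 0.29102
D(P‖Q) = 1.4119 bits.

1.4119 bits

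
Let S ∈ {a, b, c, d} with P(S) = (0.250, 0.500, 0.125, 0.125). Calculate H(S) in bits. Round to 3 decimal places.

1.750 bits

H(S) = −Σ p·log₂ p.
  −(0.250)·log₂(0.250) = 0.5000
  −(0.500)·log₂(0.500) = 0.5000
  −(0.125)·log₂(0.125) = 0.3750
  −(0.125)·log₂(0.125) = 0.3750
Sum: 0.5000 + 0.5000 + 0.3750 + 0.3750 = 1.750 bits.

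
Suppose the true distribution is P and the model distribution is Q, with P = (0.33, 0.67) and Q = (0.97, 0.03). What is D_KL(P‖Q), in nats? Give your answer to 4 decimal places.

D(P‖Q) = Σ p·ln(p/q).
  0.33·ln(0.33/0.97) = -0.35581
  0.67·ln(0.67/0.03) = 2.08107
D(P‖Q) = 1.7253 nats.

1.7253 nats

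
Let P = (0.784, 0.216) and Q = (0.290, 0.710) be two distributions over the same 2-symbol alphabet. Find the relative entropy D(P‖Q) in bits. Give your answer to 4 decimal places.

0.7541 bits

D(P‖Q) = Σ p·log₂(p/q).
  0.784·log₂(0.784/0.290) = 1.12488
  0.216·log₂(0.216/0.710) = -0.37083
D(P‖Q) = 0.7541 bits.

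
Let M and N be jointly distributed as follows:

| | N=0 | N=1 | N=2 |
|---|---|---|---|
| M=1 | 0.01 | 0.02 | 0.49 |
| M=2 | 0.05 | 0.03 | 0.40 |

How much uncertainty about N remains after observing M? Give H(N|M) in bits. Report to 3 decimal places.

Chain rule: H(N|M) = H(M,N) − H(M).
Marginals: p(M) = (0.5200, 0.4800), p(N) = (0.0600, 0.0500, 0.8900).
H(M,N) = 1.5802 bits; H(M) = 0.9988 bits.
H(N|M) = 1.5802 − 0.9988 = 0.581 bits.

0.581 bits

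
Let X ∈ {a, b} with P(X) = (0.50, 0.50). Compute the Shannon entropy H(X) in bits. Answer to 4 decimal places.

1.0000 bits

H(X) = −Σ p·log₂ p.
  −(0.50)·log₂(0.50) = 0.50000
  −(0.50)·log₂(0.50) = 0.50000
Sum: 0.50000 + 0.50000 = 1.0000 bits.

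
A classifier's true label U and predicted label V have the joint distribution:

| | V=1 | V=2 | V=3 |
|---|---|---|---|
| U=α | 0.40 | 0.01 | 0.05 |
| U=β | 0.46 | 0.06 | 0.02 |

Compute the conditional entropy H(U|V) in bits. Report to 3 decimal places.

0.959 bits

Chain rule: H(U|V) = H(U,V) − H(V).
Marginals: p(U) = (0.4600, 0.5400), p(V) = (0.8600, 0.0700, 0.0700).
H(U,V) = 1.6831 bits; H(V) = 0.7242 bits.
H(U|V) = 1.6831 − 0.7242 = 0.959 bits.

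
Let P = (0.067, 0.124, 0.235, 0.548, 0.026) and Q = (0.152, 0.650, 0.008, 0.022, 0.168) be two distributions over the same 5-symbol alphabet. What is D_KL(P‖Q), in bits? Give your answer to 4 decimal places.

D(P‖Q) = Σ p·log₂(p/q).
  0.067·log₂(0.067/0.152) = -0.07918
  0.124·log₂(0.124/0.650) = -0.29637
  0.235·log₂(0.235/0.008) = 1.14598
  0.548·log₂(0.548/0.022) = 2.54195
  0.026·log₂(0.026/0.168) = -0.06999
D(P‖Q) = 3.2424 bits.

3.2424 bits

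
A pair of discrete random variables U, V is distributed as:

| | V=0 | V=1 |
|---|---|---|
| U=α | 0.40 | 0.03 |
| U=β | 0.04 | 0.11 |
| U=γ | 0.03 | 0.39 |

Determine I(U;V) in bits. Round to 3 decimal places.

Marginals: p(U) = (0.4300, 0.1500, 0.4200), p(V) = (0.4700, 0.5300).
I(U;V) = H(U) + H(V) − H(U,V).
H(U) = 1.4598, H(V) = 0.9974, H(U,V) = 1.8981.
I(U;V) = 1.4598 + 0.9974 − 1.8981 = 0.559 bits.

0.559 bits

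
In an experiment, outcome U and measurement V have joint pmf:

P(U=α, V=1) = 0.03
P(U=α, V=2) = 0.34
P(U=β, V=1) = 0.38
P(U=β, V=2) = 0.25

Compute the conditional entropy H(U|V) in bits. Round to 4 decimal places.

0.7349 bits

Chain rule: H(U|V) = H(U,V) − H(V).
Marginals: p(U) = (0.3700, 0.6300), p(V) = (0.4100, 0.5900).
H(U,V) = 1.7114 bits; H(V) = 0.9765 bits.
H(U|V) = 1.7114 − 0.9765 = 0.7349 bits.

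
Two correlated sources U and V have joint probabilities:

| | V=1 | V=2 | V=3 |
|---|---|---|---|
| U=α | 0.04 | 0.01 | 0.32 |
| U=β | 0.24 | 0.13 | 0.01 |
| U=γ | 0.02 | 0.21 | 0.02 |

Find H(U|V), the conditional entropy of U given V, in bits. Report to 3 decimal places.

Chain rule: H(U|V) = H(U,V) − H(V).
Marginals: p(U) = (0.3700, 0.3800, 0.2500), p(V) = (0.3000, 0.3500, 0.3500).
H(U,V) = 2.4200 bits; H(V) = 1.5813 bits.
H(U|V) = 2.4200 − 1.5813 = 0.839 bits.

0.839 bits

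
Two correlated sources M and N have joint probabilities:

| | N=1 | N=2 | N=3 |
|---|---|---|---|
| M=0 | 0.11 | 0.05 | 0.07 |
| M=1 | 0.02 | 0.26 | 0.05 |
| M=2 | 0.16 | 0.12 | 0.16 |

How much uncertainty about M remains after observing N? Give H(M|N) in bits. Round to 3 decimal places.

Marginals: p(M) = (0.2300, 0.3300, 0.4400), p(N) = (0.2900, 0.4300, 0.2800).
H(M|N) = Σ p(N) · H(M|N=·).
  N=1: p=0.2900, H(M|N=1) = 1.2699
  N=2: p=0.4300, H(M|N=2) = 1.3137
  N=3: p=0.2800, H(M|N=3) = 1.4052
Weighted sum = 1.327 bits.

1.327 bits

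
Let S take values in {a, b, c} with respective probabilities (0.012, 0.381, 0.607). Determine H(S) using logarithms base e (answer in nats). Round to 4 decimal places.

H(S) = −Σ p·ln p.
  −(0.012)·ln(0.012) = 0.05307
  −(0.381)·ln(0.381) = 0.36765
  −(0.607)·ln(0.607) = 0.30303
Sum: 0.05307 + 0.36765 + 0.30303 = 0.7238 nats.

0.7238 nats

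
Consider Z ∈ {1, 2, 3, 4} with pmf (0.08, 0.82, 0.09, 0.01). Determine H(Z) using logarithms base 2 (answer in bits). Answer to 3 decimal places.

H(Z) = −Σ p·log₂ p.
  −(0.08)·log₂(0.08) = 0.2915
  −(0.82)·log₂(0.82) = 0.2348
  −(0.09)·log₂(0.09) = 0.3127
  −(0.01)·log₂(0.01) = 0.0664
Sum: 0.2915 + 0.2348 + 0.3127 + 0.0664 = 0.905 bits.

0.905 bits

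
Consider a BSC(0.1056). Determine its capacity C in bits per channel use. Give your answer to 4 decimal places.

0.5135 bits

Binary symmetric channel: C = 1 − h₂(ε) where h₂ is the binary entropy function.
h₂(0.1056) = −0.1056·log₂0.1056 − 0.8944·log₂0.8944 = 0.4865.
C = 1 − 0.4865 = 0.5135 bits per channel use.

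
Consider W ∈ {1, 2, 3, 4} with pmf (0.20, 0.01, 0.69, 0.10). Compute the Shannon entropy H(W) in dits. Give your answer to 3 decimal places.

H(W) = −Σ p·log₁₀ p.
  −(0.20)·log₁₀(0.20) = 0.1398
  −(0.01)·log₁₀(0.01) = 0.0200
  −(0.69)·log₁₀(0.69) = 0.1112
  −(0.10)·log₁₀(0.10) = 0.1000
Sum: 0.1398 + 0.0200 + 0.1112 + 0.1000 = 0.371 dits.

0.371 dits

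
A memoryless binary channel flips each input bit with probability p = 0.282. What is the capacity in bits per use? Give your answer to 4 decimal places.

0.1418 bits

Binary symmetric channel: C = 1 − h₂(ε) where h₂ is the binary entropy function.
h₂(0.282) = −0.282·log₂0.282 − 0.718·log₂0.718 = 0.8582.
C = 1 − 0.8582 = 0.1418 bits per channel use.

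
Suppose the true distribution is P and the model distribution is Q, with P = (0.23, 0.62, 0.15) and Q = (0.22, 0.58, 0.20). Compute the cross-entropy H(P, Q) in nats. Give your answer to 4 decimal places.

H(P,Q) = −Σ p·ln q.
  −0.23·ln(0.22) = 0.34825
  −0.62·ln(0.58) = 0.33773
  −0.15·ln(0.20) = 0.24142
H(P,Q) = 0.9274 nats.

0.9274 nats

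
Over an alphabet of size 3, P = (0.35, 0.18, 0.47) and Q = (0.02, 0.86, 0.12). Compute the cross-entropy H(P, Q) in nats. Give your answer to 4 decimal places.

H(P,Q) = −Σ p·ln q.
  −0.35·ln(0.02) = 1.36921
  −0.18·ln(0.86) = 0.02715
  −0.47·ln(0.12) = 0.99652
H(P,Q) = 2.3929 nats.

2.3929 nats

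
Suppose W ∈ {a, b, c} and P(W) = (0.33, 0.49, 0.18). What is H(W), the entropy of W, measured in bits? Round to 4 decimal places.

1.4774 bits

H(W) = −Σ p·log₂ p.
  −(0.33)·log₂(0.33) = 0.52782
  −(0.49)·log₂(0.49) = 0.50428
  −(0.18)·log₂(0.18) = 0.44531
Sum: 0.52782 + 0.50428 + 0.44531 = 1.4774 bits.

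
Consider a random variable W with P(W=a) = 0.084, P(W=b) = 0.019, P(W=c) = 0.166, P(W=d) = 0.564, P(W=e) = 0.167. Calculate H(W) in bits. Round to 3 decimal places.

H(W) = −Σ p·log₂ p.
  −(0.084)·log₂(0.084) = 0.3002
  −(0.019)·log₂(0.019) = 0.1086
  −(0.166)·log₂(0.166) = 0.4301
  −(0.564)·log₂(0.564) = 0.4660
  −(0.167)·log₂(0.167) = 0.4312
Sum: 0.3002 + 0.1086 + 0.4301 + 0.4660 + 0.4312 = 1.736 bits.

1.736 bits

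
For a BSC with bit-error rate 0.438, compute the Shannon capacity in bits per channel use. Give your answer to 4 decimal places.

Binary symmetric channel: C = 1 − h₂(ε) where h₂ is the binary entropy function.
h₂(0.438) = −0.438·log₂0.438 − 0.562·log₂0.562 = 0.9889.
C = 1 − 0.9889 = 0.0111 bits per channel use.

0.0111 bits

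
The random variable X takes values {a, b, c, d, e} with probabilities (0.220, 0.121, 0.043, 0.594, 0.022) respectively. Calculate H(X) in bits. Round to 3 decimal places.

1.612 bits

H(X) = −Σ p·log₂ p.
  −(0.220)·log₂(0.220) = 0.4806
  −(0.121)·log₂(0.121) = 0.3687
  −(0.043)·log₂(0.043) = 0.1952
  −(0.594)·log₂(0.594) = 0.4464
  −(0.022)·log₂(0.022) = 0.1211
Sum: 0.4806 + 0.3687 + 0.1952 + 0.4464 + 0.1211 = 1.612 bits.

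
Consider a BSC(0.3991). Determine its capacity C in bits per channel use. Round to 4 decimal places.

0.0296 bits

Binary symmetric channel: C = 1 − h₂(ε) where h₂ is the binary entropy function.
h₂(0.3991) = −0.3991·log₂0.3991 − 0.6009·log₂0.6009 = 0.9704.
C = 1 − 0.9704 = 0.0296 bits per channel use.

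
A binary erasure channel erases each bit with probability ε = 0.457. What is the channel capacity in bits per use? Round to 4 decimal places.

0.5430 bits

Binary erasure channel: capacity C = 1 − ε.
C = 1 − 0.457 = 0.5430 bits per channel use.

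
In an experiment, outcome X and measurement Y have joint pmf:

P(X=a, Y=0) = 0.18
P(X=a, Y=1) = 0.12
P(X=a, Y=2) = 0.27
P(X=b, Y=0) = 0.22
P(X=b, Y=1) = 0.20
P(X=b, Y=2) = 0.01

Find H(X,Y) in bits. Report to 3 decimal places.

H(X,Y) = −Σ p(x,y)·log₂ p(x,y) over all 6 cells.
  cell (a,0): −0.18·log₂0.18 = 0.4453
  cell (a,1): −0.12·log₂0.12 = 0.3671
  cell (a,2): −0.27·log₂0.27 = 0.5100
  cell (b,0): −0.22·log₂0.22 = 0.4806
  cell (b,1): −0.20·log₂0.20 = 0.4644
  cell (b,2): −0.01·log₂0.01 = 0.0664
Sum = 2.334 bits.

2.334 bits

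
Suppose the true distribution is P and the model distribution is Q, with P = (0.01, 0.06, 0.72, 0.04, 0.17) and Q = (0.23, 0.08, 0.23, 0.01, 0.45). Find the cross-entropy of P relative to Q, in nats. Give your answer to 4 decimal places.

1.5444 nats

H(P,Q) = −Σ p·ln q.
  −0.01·ln(0.23) = 0.01470
  −0.06·ln(0.08) = 0.15154
  −0.72·ln(0.23) = 1.05817
  −0.04·ln(0.01) = 0.18421
  −0.17·ln(0.45) = 0.13575
H(P,Q) = 1.5444 nats.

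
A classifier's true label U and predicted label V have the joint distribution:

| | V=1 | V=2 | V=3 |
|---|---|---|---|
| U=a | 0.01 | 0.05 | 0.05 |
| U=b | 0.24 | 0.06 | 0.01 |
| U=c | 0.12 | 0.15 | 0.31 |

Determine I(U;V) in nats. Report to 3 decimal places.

0.203 nats

Marginals: p(U) = (0.1100, 0.3100, 0.5800), p(V) = (0.3700, 0.2600, 0.3700).
I(U;V) = H(U) + H(V) − H(U,V).
H(U) = 0.9218, H(V) = 1.0860, H(U,V) = 1.8051.
I(U;V) = 0.9218 + 1.0860 − 1.8051 = 0.203 nats.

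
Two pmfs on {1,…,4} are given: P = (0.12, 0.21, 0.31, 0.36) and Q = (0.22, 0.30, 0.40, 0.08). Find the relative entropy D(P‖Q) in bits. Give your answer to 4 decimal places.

0.4542 bits

D(P‖Q) = Σ p·log₂(p/q).
  0.12·log₂(0.12/0.22) = -0.10494
  0.21·log₂(0.21/0.30) = -0.10806
  0.31·log₂(0.31/0.40) = -0.11400
  0.36·log₂(0.36/0.08) = 0.78117
D(P‖Q) = 0.4542 bits.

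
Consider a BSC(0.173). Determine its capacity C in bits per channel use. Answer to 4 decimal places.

0.3355 bits

Binary symmetric channel: C = 1 − h₂(ε) where h₂ is the binary entropy function.
h₂(0.173) = −0.173·log₂0.173 − 0.827·log₂0.827 = 0.6645.
C = 1 − 0.6645 = 0.3355 bits per channel use.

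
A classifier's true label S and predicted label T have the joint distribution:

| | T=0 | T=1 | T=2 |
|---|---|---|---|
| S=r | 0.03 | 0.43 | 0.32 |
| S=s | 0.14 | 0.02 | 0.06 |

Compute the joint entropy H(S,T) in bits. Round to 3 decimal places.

H(S,T) = −Σ p(x,y)·log₂ p(x,y) over all 6 cells.
  cell (r,0): −0.03·log₂0.03 = 0.1518
  cell (r,1): −0.43·log₂0.43 = 0.5236
  cell (r,2): −0.32·log₂0.32 = 0.5260
  cell (s,0): −0.14·log₂0.14 = 0.3971
  cell (s,1): −0.02·log₂0.02 = 0.1129
  cell (s,2): −0.06·log₂0.06 = 0.2435
Sum = 1.955 bits.

1.955 bits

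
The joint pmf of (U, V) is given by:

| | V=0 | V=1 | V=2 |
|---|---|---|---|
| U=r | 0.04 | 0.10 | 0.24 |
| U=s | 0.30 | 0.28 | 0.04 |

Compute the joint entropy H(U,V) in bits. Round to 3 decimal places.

2.233 bits

H(U,V) = −Σ p(x,y)·log₂ p(x,y) over all 6 cells.
  cell (r,0): −0.04·log₂0.04 = 0.1858
  cell (r,1): −0.10·log₂0.10 = 0.3322
  cell (r,2): −0.24·log₂0.24 = 0.4941
  cell (s,0): −0.30·log₂0.30 = 0.5211
  cell (s,1): −0.28·log₂0.28 = 0.5142
  cell (s,2): −0.04·log₂0.04 = 0.1858
Sum = 2.233 bits.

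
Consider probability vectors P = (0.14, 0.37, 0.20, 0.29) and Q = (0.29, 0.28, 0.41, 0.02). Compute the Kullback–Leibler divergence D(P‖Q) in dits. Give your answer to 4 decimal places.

D(P‖Q) = Σ p·log₁₀(p/q).
  0.14·log₁₀(0.14/0.29) = -0.04428
  0.37·log₁₀(0.37/0.28) = 0.04479
  0.20·log₁₀(0.20/0.41) = -0.06235
  0.29·log₁₀(0.29/0.02) = 0.33680
D(P‖Q) = 0.2750 dits.

0.2750 dits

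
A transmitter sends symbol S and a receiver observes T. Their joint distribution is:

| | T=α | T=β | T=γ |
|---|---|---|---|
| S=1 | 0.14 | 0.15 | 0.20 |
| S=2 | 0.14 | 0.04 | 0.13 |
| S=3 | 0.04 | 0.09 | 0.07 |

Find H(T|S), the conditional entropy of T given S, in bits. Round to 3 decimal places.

Marginals: p(S) = (0.4900, 0.3100, 0.2000), p(T) = (0.3200, 0.2800, 0.4000).
H(T|S) = Σ p(S) · H(T|S=·).
  S=1: p=0.4900, H(T|S=1) = 1.5669
  S=2: p=0.3100, H(T|S=2) = 1.4249
  S=3: p=0.2000, H(T|S=3) = 1.5129
Weighted sum = 1.512 bits.

1.512 bits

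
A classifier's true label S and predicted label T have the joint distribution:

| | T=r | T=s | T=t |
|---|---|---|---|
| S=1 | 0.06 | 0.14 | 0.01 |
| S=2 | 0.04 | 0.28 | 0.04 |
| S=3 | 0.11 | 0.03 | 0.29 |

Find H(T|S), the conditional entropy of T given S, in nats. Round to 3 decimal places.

Marginals: p(S) = (0.2100, 0.3600, 0.4300), p(T) = (0.2100, 0.4500, 0.3400).
H(T|S) = Σ p(S) · H(T|S=·).
  S=1: p=0.2100, H(T|S=1) = 0.7732
  S=2: p=0.3600, H(T|S=2) = 0.6837
  S=3: p=0.4300, H(T|S=3) = 0.8002
Weighted sum = 0.753 nats.

0.753 nats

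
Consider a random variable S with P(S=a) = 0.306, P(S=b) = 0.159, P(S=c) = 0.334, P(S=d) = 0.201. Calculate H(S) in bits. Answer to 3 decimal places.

1.938 bits

H(S) = −Σ p·log₂ p.
  −(0.306)·log₂(0.306) = 0.5228
  −(0.159)·log₂(0.159) = 0.4218
  −(0.334)·log₂(0.334) = 0.5284
  −(0.201)·log₂(0.201) = 0.4653
Sum: 0.5228 + 0.4218 + 0.5284 + 0.4653 = 1.938 bits.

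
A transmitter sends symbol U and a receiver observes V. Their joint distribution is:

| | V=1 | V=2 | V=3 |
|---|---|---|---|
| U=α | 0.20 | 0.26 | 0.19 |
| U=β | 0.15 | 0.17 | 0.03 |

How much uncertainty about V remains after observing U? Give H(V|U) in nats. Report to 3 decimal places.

Chain rule: H(V|U) = H(U,V) − H(U).
Marginals: p(U) = (0.6500, 0.3500), p(V) = (0.3500, 0.4300, 0.2200).
H(U,V) = 1.6787 nats; H(U) = 0.6474 nats.
H(V|U) = 1.6787 − 0.6474 = 1.031 nats.

1.031 nats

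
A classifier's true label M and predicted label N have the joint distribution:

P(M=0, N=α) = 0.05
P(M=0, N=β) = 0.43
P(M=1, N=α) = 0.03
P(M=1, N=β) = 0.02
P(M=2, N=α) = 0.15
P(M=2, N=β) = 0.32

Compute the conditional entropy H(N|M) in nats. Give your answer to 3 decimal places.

Chain rule: H(N|M) = H(M,N) − H(M).
Marginals: p(M) = (0.4800, 0.0500, 0.4700), p(N) = (0.2300, 0.7700).
H(M,N) = 1.3453 nats; H(M) = 0.8570 nats.
H(N|M) = 1.3453 − 0.8570 = 0.488 nats.

0.488 nats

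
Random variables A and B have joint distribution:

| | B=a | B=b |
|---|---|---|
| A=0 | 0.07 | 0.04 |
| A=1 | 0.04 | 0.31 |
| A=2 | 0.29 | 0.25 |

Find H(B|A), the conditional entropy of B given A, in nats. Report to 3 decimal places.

Chain rule: H(B|A) = H(A,B) − H(A).
Marginals: p(A) = (0.1100, 0.3500, 0.5400), p(B) = (0.4000, 0.6000).
H(A,B) = 1.5123 nats; H(A) = 0.9430 nats.
H(B|A) = 1.5123 − 0.9430 = 0.569 nats.

0.569 nats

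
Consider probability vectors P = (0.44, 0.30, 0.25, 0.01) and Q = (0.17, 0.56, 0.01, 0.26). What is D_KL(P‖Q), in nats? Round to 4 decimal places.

D(P‖Q) = Σ p·ln(p/q).
  0.44·ln(0.44/0.17) = 0.41843
  0.30·ln(0.30/0.56) = -0.18725
  0.25·ln(0.25/0.01) = 0.80472
  0.01·ln(0.01/0.26) = -0.03258
D(P‖Q) = 1.0033 nats.

1.0033 nats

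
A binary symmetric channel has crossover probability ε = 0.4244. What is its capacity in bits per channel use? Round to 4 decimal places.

Binary symmetric channel: C = 1 − h₂(ε) where h₂ is the binary entropy function.
h₂(0.4244) = −0.4244·log₂0.4244 − 0.5756·log₂0.5756 = 0.9834.
C = 1 − 0.9834 = 0.0166 bits per channel use.

0.0166 bits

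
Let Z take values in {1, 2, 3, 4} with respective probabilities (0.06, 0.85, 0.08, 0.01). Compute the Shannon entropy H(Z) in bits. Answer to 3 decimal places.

0.801 bits

H(Z) = −Σ p·log₂ p.
  −(0.06)·log₂(0.06) = 0.2435
  −(0.85)·log₂(0.85) = 0.1993
  −(0.08)·log₂(0.08) = 0.2915
  −(0.01)·log₂(0.01) = 0.0664
Sum: 0.2435 + 0.1993 + 0.2915 + 0.0664 = 0.801 bits.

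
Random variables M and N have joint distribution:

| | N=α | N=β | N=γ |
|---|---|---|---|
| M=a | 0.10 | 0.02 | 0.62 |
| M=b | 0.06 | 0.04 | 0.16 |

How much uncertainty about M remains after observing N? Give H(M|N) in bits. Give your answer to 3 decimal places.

Marginals: p(M) = (0.7400, 0.2600), p(N) = (0.1600, 0.0600, 0.7800).
H(M|N) = Σ p(N) · H(M|N=·).
  N=α: p=0.1600, H(M|N=α) = 0.9544
  N=β: p=0.0600, H(M|N=β) = 0.9183
  N=γ: p=0.7800, H(M|N=γ) = 0.7321
Weighted sum = 0.779 bits.

0.779 bits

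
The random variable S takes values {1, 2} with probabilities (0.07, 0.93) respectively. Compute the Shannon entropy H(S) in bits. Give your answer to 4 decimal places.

H(S) = −Σ p·log₂ p.
  −(0.07)·log₂(0.07) = 0.26856
  −(0.93)·log₂(0.93) = 0.09737
Sum: 0.26856 + 0.09737 = 0.3659 bits.

0.3659 bits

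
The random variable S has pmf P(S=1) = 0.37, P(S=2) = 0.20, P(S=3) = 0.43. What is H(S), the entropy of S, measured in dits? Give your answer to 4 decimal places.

0.4572 dits

H(S) = −Σ p·log₁₀ p.
  −(0.37)·log₁₀(0.37) = 0.15977
  −(0.20)·log₁₀(0.20) = 0.13979
  −(0.43)·log₁₀(0.43) = 0.15761
Sum: 0.15977 + 0.13979 + 0.15761 = 0.4572 dits.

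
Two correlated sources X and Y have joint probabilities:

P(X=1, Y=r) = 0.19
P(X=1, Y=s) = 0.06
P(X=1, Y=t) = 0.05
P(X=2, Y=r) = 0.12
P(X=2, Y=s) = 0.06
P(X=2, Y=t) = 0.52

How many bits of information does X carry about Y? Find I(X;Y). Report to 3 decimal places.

Marginals: p(X) = (0.3000, 0.7000), p(Y) = (0.3100, 0.1200, 0.5700).
I(X;Y) = H(X) + H(Y) − H(X,Y).
H(X) = 0.8813, H(Y) = 1.3531, H(X,Y) = 2.0160.
I(X;Y) = 0.8813 + 1.3531 − 2.0160 = 0.218 bits.

0.218 bits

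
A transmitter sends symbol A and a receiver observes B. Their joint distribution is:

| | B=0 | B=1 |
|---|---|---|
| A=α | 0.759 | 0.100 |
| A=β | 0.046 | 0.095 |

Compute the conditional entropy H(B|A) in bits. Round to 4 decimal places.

Chain rule: H(B|A) = H(A,B) − H(A).
Marginals: p(A) = (0.8590, 0.1410), p(B) = (0.8050, 0.1950).
H(A,B) = 1.1611 bits; H(A) = 0.5869 bits.
H(B|A) = 1.1611 − 0.5869 = 0.5742 bits.

0.5742 bits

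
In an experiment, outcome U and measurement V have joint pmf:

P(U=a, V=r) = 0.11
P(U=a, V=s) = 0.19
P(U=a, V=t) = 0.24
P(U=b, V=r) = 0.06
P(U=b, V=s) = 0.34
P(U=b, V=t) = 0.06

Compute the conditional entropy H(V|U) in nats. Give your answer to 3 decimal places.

Marginals: p(U) = (0.5400, 0.4600), p(V) = (0.1700, 0.5300, 0.3000).
H(V|U) = Σ p(U) · H(V|U=·).
  U=a: p=0.5400, H(V|U=a) = 1.0520
  U=b: p=0.4600, H(V|U=b) = 0.7548
Weighted sum = 0.915 nats.

0.915 nats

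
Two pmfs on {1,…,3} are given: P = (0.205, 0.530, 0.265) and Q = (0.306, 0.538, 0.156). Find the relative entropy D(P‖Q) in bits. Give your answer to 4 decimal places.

D(P‖Q) = Σ p·log₂(p/q).
  0.205·log₂(0.205/0.306) = -0.11847
  0.530·log₂(0.530/0.538) = -0.01146
  0.265·log₂(0.265/0.156) = 0.20258
D(P‖Q) = 0.0727 bits.

0.0727 bits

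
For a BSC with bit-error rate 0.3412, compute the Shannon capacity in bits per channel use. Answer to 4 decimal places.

0.0740 bits

Binary symmetric channel: C = 1 − h₂(ε) where h₂ is the binary entropy function.
h₂(0.3412) = −0.3412·log₂0.3412 − 0.6588·log₂0.6588 = 0.9260.
C = 1 − 0.9260 = 0.0740 bits per channel use.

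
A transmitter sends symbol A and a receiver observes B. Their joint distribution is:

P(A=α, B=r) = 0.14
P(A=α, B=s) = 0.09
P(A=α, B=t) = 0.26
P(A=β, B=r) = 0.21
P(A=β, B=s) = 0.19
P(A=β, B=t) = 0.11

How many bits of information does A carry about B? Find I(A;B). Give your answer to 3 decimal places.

Marginals: p(A) = (0.4900, 0.5100), p(B) = (0.3500, 0.2800, 0.3700).
I(A;B) = Σ p(x,y)·log₂[p(x,y)/(p(x)p(y))].
  (α,r): 0.14·log₂(0.8163) = -0.0410
  (α,s): 0.09·log₂(0.6560) = -0.0547
  (α,t): 0.26·log₂(1.4341) = 0.1352
  (β,r): 0.21·log₂(1.1765) = 0.0492
  (β,s): 0.19·log₂(1.3305) = 0.0783
  (β,t): 0.11·log₂(0.5829) = -0.0856
Sum = 0.081 bits.

0.081 bits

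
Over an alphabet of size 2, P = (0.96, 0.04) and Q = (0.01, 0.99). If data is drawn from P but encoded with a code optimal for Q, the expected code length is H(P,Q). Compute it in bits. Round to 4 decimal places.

6.3787 bits

H(P,Q) = −Σ p·log₂ q.
  −0.96·log₂(0.01) = 6.37810
  −0.04·log₂(0.99) = 0.00058
H(P,Q) = 6.3787 bits.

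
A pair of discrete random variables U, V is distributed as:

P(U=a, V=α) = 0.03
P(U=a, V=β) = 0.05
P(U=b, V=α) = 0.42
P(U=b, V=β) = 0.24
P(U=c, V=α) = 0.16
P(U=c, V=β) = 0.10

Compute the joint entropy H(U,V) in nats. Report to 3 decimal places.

H(U,V) = −Σ p(x,y)·ln p(x,y) over all 6 cells.
  cell (a,α): −0.03·ln0.03 = 0.1052
  cell (a,β): −0.05·ln0.05 = 0.1498
  cell (b,α): −0.42·ln0.42 = 0.3644
  cell (b,β): −0.24·ln0.24 = 0.3425
  cell (c,α): −0.16·ln0.16 = 0.2932
  cell (c,β): −0.10·ln0.10 = 0.2303
Sum = 1.485 nats.

1.485 nats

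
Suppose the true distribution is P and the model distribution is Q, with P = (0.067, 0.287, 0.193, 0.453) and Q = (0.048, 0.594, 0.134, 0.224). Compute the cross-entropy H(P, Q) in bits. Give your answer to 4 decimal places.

H(P,Q) = −Σ p·log₂ q.
  −0.067·log₂(0.048) = 0.29352
  −0.287·log₂(0.594) = 0.21567
  −0.193·log₂(0.134) = 0.55964
  −0.453·log₂(0.224) = 0.97777
H(P,Q) = 2.0466 bits.

2.0466 bits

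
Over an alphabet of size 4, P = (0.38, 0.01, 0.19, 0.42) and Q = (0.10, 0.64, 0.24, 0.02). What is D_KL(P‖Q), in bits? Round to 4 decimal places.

2.4526 bits

D(P‖Q) = Σ p·log₂(p/q).
  0.38·log₂(0.38/0.10) = 0.73188
  0.01·log₂(0.01/0.64) = -0.06000
  0.19·log₂(0.19/0.24) = -0.06404
  0.42·log₂(0.42/0.02) = 1.84477
D(P‖Q) = 2.4526 bits.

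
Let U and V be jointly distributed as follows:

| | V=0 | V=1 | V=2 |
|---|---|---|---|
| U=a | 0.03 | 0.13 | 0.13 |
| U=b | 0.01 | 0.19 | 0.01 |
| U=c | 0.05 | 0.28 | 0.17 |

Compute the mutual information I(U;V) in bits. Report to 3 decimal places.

0.099 bits

Marginals: p(U) = (0.2900, 0.2100, 0.5000), p(V) = (0.0900, 0.6000, 0.3100).
I(U;V) = Σ p(x,y)·log₂[p(x,y)/(p(x)p(y))].
  (a,0): 0.03·log₂(1.1494) = 0.0060
  (a,1): 0.13·log₂(0.7471) = -0.0547
  (a,2): 0.13·log₂(1.4461) = 0.0692
  (b,0): 0.01·log₂(0.5291) = -0.0092
  (b,1): 0.19·log₂(1.5079) = 0.1126
  (b,2): 0.01·log₂(0.1536) = -0.0270
  (c,0): 0.05·log₂(1.1111) = 0.0076
  (c,1): 0.28·log₂(0.9333) = -0.0279
  (c,2): 0.17·log₂(1.0968) = 0.0227
Sum = 0.099 bits.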